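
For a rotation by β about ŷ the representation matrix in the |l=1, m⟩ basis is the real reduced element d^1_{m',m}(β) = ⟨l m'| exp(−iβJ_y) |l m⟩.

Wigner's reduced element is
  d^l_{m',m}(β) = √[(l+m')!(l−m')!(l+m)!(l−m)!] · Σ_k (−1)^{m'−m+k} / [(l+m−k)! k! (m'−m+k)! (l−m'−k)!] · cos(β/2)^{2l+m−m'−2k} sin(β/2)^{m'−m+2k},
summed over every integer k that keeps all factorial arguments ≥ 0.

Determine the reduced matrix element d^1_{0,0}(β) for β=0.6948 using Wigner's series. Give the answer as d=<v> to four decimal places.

d=0.7682

d^1_{0,0}(β=0.6948) via Wigner's sum:
With c≡cos(β/2)=0.940261 and s≡sin(β/2)=0.340454, N=[1·1·1·1]^{1/2}=1.000000
The bounds max(0,m−m')=0 and min(l+m,l−m')=1 give 2 terms
  k=0: (−1)^0·1.0000/(1)·0.9403^2·0.3405^0 = +0.884091
  k=1: (−1)^1·1.0000/(1)·0.9403^0·0.3405^2 = -0.115909
d^1_{0,0}(0.6948) = +0.884091 -0.115909 = +0.768182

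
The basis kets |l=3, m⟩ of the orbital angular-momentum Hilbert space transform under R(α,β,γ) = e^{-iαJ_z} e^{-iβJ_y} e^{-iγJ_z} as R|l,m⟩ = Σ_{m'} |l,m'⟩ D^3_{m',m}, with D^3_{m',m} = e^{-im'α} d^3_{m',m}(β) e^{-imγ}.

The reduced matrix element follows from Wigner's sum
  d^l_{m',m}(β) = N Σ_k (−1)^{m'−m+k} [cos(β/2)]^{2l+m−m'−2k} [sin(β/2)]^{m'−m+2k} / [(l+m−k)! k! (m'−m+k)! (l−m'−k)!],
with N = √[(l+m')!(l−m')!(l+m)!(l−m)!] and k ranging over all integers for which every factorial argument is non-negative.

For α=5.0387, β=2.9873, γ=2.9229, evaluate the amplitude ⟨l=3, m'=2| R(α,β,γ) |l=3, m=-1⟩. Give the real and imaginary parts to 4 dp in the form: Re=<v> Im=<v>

Re=0.1527 Im=-0.1815

First d^3_{2,-1}(β=2.9873), then the phase factors e^{-i(2)α} and e^{-i(-1)γ}:
Half-angle: c=0.077070, s=0.997026. N=√(120·1·2·24)=75.894664
k∈{0,1} keeps every argument non-negative
  k=0: (−1)^3·75.8947/(12)·0.0771^3·0.9970^3 = -0.002869
  k=1: (−1)^4·75.8947/(24)·0.0771^1·0.9970^5 = +0.240113
d^3_{2,-1}(2.9873) = -0.002869 +0.240113 = +0.237244
D = (-0.794494+0.607272i)·(+0.237244)·(-0.976182+0.216954i) = +0.152743-0.181533i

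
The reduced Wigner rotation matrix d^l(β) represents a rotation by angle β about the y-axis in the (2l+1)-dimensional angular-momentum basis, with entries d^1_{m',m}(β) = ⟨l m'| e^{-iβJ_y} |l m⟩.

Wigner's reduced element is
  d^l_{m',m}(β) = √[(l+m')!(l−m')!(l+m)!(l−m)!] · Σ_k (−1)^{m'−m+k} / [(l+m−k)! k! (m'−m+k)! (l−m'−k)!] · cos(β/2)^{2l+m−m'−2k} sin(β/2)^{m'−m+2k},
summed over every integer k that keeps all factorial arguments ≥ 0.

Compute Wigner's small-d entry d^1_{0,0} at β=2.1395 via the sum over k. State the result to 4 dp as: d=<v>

d^1_{0,0}(β=2.1395) via Wigner's sum:
With c≡cos(β/2)=0.480344 and s≡sin(β/2)=0.877080, N=[1·1·1·1]^{1/2}=1.000000
k∈{0,1} keeps every argument non-negative
  k=0: (−1)^0·1.0000/(1)·0.4803^2·0.8771^0 = +0.230730
  k=1: (−1)^1·1.0000/(1)·0.4803^0·0.8771^2 = -0.769270
d^1_{0,0}(2.1395) = +0.230730 -0.769270 = -0.538540

d=-0.5385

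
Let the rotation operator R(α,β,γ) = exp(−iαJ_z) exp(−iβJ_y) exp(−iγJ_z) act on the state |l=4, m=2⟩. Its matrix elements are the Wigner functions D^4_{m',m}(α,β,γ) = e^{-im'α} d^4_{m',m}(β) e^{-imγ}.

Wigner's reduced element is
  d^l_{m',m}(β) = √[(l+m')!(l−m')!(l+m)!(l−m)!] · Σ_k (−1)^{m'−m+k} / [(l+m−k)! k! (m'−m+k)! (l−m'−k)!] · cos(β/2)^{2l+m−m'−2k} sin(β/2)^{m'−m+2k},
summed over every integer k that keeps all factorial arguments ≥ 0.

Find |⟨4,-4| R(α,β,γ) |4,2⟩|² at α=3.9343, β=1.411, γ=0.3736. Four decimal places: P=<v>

P=0.0520

Split into d^4_{-4,2}(β=1.411) × two z-phases.
Half-angle: c=0.761287, s=0.648415. N=√(1·40320·720·2)=7619.763776
Admissible k: 6..6 (factorial args all ≥0)
  k=6: (−1)^0·7619.7638/(1440)·0.7613^2·0.6484^6 = +0.227925
d^4_{-4,2}(1.411) = +0.227925
|D^4_{-4,2}|² = |d^4_{-4,2}(β)|² = (+0.227925)² = 0.051950 (the z-rotation phases have unit modulus)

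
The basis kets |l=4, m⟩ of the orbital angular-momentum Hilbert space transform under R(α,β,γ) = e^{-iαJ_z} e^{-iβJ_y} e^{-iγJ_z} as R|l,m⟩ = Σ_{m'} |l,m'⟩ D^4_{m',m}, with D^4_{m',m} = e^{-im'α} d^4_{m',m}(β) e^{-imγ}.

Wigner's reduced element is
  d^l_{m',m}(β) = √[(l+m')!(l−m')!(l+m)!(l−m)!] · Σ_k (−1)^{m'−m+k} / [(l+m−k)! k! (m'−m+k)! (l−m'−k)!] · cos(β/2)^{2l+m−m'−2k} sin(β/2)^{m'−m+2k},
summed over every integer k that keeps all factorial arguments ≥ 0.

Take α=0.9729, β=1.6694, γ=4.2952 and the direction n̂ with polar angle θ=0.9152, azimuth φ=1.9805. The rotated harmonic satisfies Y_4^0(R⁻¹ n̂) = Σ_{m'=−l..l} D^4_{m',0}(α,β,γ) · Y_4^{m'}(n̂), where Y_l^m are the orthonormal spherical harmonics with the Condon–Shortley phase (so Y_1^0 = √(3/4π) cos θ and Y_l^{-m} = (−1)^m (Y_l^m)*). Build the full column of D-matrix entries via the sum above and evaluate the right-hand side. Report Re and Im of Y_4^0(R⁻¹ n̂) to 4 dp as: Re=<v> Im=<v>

Need the full column D^4_{m',0} for m'=−4..4 at α=0.9729, β=1.6694, γ=4.2952.
cos(β/2)=0.671400, sin(β/2)=0.741095
d^4_{-4,0}: single k=4 term ⇒ +0.512826;  D = -0.375227-0.349565i
d^4_{-3,0}: k∈[3..4] ⇒ +0.657041 -0.800531 = -0.143489;  D = +0.139940-0.031719i
d^4_{-2,0}: k∈[2..4] ⇒ +0.477263 -1.550641 +0.708480 = -0.364898;  D = +0.133653-0.339540i
d^4_{-1,0}: k∈[1..4] ⇒ +0.203825 -1.490030 +1.815433 -0.368650 = +0.160578;  D = +0.090390+0.132722i
d^4_{0,0}: k∈[0..4] ⇒ +0.041291 -0.804926 +2.206601 -1.194886 +0.090990 = +0.339069;  D = +0.339069+0.000000i
d^4_{1,0}: k∈[0..3] ⇒ -0.203825 +1.490030 -1.815433 +0.368650 = -0.160578;  D = -0.090390+0.132722i
d^4_{2,0}: k∈[0..2] ⇒ +0.477263 -1.550641 +0.708480 = -0.364898;  D = +0.133653+0.339540i
d^4_{3,0}: k∈[0..1] ⇒ -0.657041 +0.800531 = +0.143489;  D = -0.139940-0.031719i
d^4_{4,0}: single k=0 term ⇒ +0.512826;  D = -0.375227+0.349565i
Y_4^{m'}(θ=0.9152,φ=1.9805) and Σ D·Y over m':
  (-0.3752-0.3496i)·(-0.0119-0.1743i)  (+0.1399-0.0317i)·(+0.3581+0.1274i)  (+0.1337-0.3395i)·(-0.2298+0.2460i)  (+0.0904+0.1327i)·(+0.0363+0.0836i)  (+0.3391+0.0000i)·(-0.3507+0.0000i)  (-0.0904+0.1327i)·(-0.0363+0.0836i)  (+0.1337+0.3395i)·(-0.2298-0.2460i)  (-0.1399-0.0317i)·(-0.3581+0.1274i)  (-0.3752+0.3496i)·(-0.0119+0.1743i)
Y_4^0(R⁻¹ n̂) = -0.033563+0.000000i

Re=-0.0336 Im=0.0000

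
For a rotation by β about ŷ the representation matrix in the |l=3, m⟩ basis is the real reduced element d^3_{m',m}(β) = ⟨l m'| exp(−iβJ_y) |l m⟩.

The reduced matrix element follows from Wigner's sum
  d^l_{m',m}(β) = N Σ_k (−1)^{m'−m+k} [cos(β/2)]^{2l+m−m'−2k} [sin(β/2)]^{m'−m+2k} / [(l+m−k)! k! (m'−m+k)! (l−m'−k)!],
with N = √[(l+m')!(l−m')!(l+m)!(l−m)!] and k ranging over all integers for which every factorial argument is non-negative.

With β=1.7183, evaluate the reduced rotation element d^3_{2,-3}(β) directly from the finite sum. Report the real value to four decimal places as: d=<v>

d^3_{2,-3}(β=1.7183) via Wigner's sum:
With c≡cos(β/2)=0.653081 and s≡sin(β/2)=0.757288, N=[120·1·1·720]^{1/2}=293.938769
Admissible k: 0..0 (factorial args all ≥0)
  k=0: (−1)^5·293.9388/(120)·0.6531^1·0.7573^5 = -0.398426
d^3_{2,-3}(1.7183) = -0.398426

d=-0.3984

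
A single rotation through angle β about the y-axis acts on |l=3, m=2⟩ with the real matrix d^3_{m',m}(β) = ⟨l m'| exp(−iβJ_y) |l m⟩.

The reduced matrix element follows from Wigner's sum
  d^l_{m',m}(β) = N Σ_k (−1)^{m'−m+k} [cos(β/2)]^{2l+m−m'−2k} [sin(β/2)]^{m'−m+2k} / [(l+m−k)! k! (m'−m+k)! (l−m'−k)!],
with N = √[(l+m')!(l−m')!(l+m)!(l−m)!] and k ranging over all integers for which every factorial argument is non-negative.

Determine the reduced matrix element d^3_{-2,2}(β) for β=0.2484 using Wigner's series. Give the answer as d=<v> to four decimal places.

d=0.0012

d^3_{-2,2}(β=0.2484) via Wigner's sum:
c=cos(0.2484/2)=0.992297, s=sin(0.2484/2)=0.123881; N=√[1·120·120·1]=120.000000
The bounds max(0,m−m')=4 and min(l+m,l−m')=5 give 2 terms
  k=4: (−1)^0·120.0000/(24)·0.9923^2·0.1239^4 = +0.001160
  k=5: (−1)^1·120.0000/(120)·0.9923^0·0.1239^6 = -0.000004
d^3_{-2,2}(0.2484) = +0.001160 -0.000004 = +0.001156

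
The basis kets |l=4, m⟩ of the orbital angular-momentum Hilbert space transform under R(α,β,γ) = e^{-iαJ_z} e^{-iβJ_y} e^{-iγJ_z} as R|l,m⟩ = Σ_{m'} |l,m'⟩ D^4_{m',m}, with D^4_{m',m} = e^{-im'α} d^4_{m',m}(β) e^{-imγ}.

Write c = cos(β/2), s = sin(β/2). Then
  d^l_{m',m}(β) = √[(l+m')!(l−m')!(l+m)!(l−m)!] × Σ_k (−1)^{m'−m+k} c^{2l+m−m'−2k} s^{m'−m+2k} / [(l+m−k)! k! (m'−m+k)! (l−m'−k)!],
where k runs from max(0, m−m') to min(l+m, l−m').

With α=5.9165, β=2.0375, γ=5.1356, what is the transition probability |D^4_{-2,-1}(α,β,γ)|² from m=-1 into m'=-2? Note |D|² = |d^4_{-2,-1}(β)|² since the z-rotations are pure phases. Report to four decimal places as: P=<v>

P=0.1873

Split into d^4_{-2,-1}(β=2.0375) × two z-phases.
Half-angle: c=0.524431, s=0.851453. N=√(2·720·6·120)=1018.233765
Admissible k: 1..3 (factorial args all ≥0)
  k=1: (−1)^0·1018.2338/(240)·0.5244^7·0.8515^1 = +0.039411
  k=2: (−1)^1·1018.2338/(48)·0.5244^5·0.8515^3 = -0.519432
  k=3: (−1)^2·1018.2338/(72)·0.5244^3·0.8515^5 = +0.912816
d^4_{-2,-1}(2.0375) = +0.039411 -0.519432 +0.912816 = +0.432794
|D^4_{-2,-1}|² = |d^4_{-2,-1}(β)|² = (+0.432794)² = 0.187311 (the z-rotation phases have unit modulus)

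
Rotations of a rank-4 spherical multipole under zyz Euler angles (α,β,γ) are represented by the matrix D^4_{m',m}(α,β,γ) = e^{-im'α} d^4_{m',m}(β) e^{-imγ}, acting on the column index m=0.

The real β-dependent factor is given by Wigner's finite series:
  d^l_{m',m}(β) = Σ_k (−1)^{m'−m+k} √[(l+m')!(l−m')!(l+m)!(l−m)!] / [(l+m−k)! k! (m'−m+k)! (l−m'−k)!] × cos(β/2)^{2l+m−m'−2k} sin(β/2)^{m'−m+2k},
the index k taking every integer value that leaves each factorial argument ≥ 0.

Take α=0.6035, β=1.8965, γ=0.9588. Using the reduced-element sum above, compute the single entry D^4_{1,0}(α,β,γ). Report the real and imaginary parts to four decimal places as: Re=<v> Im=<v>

First d^4_{1,0}(β=1.8965), then the phase factors e^{-i(1)α} and e^{-i(0)γ}:
Half-angle: c=0.583106, s=0.812396. N=√(120·6·24·24)=643.987578
The bounds max(0,m−m')=0 and min(l+m,l−m')=3 give 4 terms
  k=0: (−1)^1·643.9876/(144)·0.5831^7·0.8124^1 = -0.083275
  k=1: (−1)^2·643.9876/(24)·0.5831^5·0.8124^3 = +0.969854
  k=2: (−1)^3·643.9876/(24)·0.5831^3·0.8124^5 = -1.882555
  k=3: (−1)^4·643.9876/(144)·0.5831^1·0.8124^7 = +0.609029
d^4_{1,0}(1.8965) = -0.083275 +0.969854 -1.882555 +0.609029 = -0.386947
Attach z-rotation phases: D = e^{-i(1)(0.6035)}·(-0.386947)·e^{-i(0)(0.9588)} = -0.318595+0.219603i

Re=-0.3186 Im=0.2196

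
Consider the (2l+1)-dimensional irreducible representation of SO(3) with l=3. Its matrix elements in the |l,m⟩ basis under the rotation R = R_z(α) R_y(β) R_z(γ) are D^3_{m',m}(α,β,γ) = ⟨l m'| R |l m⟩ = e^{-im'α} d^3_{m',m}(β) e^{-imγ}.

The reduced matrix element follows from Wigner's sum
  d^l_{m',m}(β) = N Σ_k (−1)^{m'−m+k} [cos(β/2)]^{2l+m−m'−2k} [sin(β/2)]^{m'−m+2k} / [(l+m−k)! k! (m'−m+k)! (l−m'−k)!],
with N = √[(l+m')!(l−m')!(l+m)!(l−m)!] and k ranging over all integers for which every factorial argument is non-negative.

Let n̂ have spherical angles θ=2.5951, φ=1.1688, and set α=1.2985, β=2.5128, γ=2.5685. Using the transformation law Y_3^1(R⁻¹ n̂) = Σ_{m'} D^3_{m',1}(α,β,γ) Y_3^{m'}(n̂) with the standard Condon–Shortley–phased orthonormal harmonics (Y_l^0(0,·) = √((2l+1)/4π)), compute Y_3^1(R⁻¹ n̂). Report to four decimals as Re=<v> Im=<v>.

Re=0.1382 Im=-0.0127

Need the full column D^3_{m',1} for m'=−3..3 at α=1.2985, β=2.5128, γ=2.5685.
cos(β/2)=0.309242, sin(β/2)=0.950983
d^3_{-3,1}: single k=4 term ⇒ +0.302925;  D = +0.073123+0.293967i
d^3_{-2,1}: k∈[3..4] ⇒ +0.160859 -0.760612 = -0.599753;  D = -0.599510-0.017091i
d^3_{-1,1}: k∈[2..4] ⇒ +0.049624 -0.625719 +0.739669 = +0.163573;  D = +0.048464-0.156229i
d^3_{0,1}: k∈[1..3] ⇒ +0.009317 -0.264319 +0.833209 = +0.578207;  D = -0.485826-0.313523i
d^3_{1,1}: k∈[0..2] ⇒ +0.000875 -0.066166 +0.469290 = +0.403999;  D = -0.302284+0.268029i
d^3_{2,1}: k∈[0..1] ⇒ -0.008505 +0.160859 = +0.152354;  D = +0.066695+0.136980i
d^3_{3,1}: single k=0 term ⇒ +0.032032;  D = +0.031510-0.005760i
Y_3^{m'}(θ=2.5951,φ=1.1688) and Σ D·Y over m':
  (+0.0731+0.2940i)·(-0.0547+0.0209i)  (-0.5995-0.0171i)·(+0.1636+0.1698i)  (+0.0485-0.1562i)·(+0.1741-0.4095i)  (-0.4858-0.3135i)·(-0.2071+0.0000i)  (-0.3023+0.2680i)·(-0.1741-0.4095i)  (+0.0667+0.1370i)·(+0.1636-0.1698i)  (+0.0315-0.0058i)·(+0.0547+0.0209i)
Y_3^1(R⁻¹ n̂) = +0.138161-0.012719i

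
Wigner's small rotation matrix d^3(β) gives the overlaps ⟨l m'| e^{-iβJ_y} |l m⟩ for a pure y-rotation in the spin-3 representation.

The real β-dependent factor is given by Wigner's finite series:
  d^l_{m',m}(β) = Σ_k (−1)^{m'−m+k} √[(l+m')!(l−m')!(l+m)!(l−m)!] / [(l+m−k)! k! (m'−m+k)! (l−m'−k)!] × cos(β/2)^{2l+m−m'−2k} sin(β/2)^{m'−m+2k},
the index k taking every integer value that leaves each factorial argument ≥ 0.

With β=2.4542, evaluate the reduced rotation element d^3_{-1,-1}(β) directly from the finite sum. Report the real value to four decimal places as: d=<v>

d^3_{-1,-1}(β=2.4542) via Wigner's sum:
With c≡cos(β/2)=0.336970 and s≡sin(β/2)=0.941516, N=[2·24·2·24]^{1/2}=48.000000
k: max(0,(-1)−(-1))=0 … min(3+(-1),3−(-1))=2
  k=0: (−1)^0·48.0000/(48)·0.3370^6·0.9415^0 = +0.001464
  k=1: (−1)^1·48.0000/(6)·0.3370^4·0.9415^2 = -0.091434
  k=2: (−1)^2·48.0000/(8)·0.3370^2·0.9415^4 = +0.535356
d^3_{-1,-1}(2.4542) = +0.001464 -0.091434 +0.535356 = +0.445386

d=0.4454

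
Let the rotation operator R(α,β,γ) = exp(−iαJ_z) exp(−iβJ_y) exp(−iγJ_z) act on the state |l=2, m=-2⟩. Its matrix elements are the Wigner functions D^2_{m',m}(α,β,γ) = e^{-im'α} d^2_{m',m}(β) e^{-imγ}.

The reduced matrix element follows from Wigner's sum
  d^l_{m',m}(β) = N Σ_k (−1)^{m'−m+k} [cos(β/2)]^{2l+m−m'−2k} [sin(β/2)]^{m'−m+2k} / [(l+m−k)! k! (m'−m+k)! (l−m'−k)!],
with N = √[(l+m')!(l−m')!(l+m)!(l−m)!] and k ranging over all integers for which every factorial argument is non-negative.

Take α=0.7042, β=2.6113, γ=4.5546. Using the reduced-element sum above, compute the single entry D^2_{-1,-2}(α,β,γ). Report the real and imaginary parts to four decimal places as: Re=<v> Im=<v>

Re=0.0321 Im=0.0132

D^2_{-1,-2}(0.7042,2.6113,4.5546) = e^{-i·-1·0.7042}·d^2_{-1,-2}(2.6113)·e^{-i·-2·4.5546}. Compute d first:
Half-angle: c=0.262050, s=0.965054. N=√(1·6·1·24)=12.000000
k: max(0,(-2)−(-1))=0 … min(2+(-2),2−(-1))=0
  k=0: (−1)^1·12.0000/(6)·0.2621^3·0.9651^1 = -0.034733
d^2_{-1,-2}(2.6113) = -0.034733
Attach z-rotation phases: D = e^{-i(-1)(0.7042)}·(-0.034733)·e^{-i(-2)(4.5546)} = +0.032143+0.013161i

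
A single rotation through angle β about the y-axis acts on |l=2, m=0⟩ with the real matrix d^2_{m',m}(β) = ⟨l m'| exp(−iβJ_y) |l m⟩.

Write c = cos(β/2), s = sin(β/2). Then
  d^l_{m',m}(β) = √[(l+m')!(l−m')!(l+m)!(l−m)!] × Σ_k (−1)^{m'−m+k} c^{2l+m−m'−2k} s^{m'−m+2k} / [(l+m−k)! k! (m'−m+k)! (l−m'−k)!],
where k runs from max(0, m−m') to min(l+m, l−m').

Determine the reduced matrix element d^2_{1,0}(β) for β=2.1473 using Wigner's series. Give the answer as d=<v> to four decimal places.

d=0.5597

d^2_{1,0}(β=2.1473) via Wigner's sum:
c=cos(2.1473/2)=0.476919, s=sin(2.1473/2)=0.878947; N=√[6·1·2·2]=4.898979
Admissible k: 0..1 (factorial args all ≥0)
  k=0: (−1)^1·4.8990/(2)·0.4769^3·0.8789^1 = -0.233546
  k=1: (−1)^2·4.8990/(2)·0.4769^1·0.8789^3 = +0.793247
d^2_{1,0}(2.1473) = -0.233546 +0.793247 = +0.559701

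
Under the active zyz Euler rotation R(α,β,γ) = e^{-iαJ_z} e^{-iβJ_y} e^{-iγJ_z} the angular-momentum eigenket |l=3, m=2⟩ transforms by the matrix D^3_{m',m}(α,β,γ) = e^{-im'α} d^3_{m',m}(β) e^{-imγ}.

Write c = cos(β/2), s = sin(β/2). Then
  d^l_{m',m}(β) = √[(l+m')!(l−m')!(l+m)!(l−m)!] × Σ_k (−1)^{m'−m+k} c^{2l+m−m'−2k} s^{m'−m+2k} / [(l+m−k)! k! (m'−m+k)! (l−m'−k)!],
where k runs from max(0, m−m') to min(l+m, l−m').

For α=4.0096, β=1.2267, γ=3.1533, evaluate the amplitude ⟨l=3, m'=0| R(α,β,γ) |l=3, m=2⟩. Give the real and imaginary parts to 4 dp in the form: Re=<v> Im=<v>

Split into d^3_{0,2}(β=1.2267) × two z-phases.
c=cos(1.2267/2)=0.817724, s=sin(1.2267/2)=0.575610; N=√[6·6·120·1]=65.726707
The bounds max(0,m−m')=2 and min(l+m,l−m')=3 give 2 terms
  k=2: (−1)^0·65.7267/(12)·0.8177^4·0.5756^2 = +0.811419
  k=3: (−1)^1·65.7267/(12)·0.8177^2·0.5756^4 = -0.402057
d^3_{0,2}(1.2267) = +0.811419 -0.402057 = +0.409361
Attach z-rotation phases: D = e^{-i(0)(4.0096)}·(+0.409361)·e^{-i(2)(3.1533)} = +0.409249-0.009584i

Re=0.4092 Im=-0.0096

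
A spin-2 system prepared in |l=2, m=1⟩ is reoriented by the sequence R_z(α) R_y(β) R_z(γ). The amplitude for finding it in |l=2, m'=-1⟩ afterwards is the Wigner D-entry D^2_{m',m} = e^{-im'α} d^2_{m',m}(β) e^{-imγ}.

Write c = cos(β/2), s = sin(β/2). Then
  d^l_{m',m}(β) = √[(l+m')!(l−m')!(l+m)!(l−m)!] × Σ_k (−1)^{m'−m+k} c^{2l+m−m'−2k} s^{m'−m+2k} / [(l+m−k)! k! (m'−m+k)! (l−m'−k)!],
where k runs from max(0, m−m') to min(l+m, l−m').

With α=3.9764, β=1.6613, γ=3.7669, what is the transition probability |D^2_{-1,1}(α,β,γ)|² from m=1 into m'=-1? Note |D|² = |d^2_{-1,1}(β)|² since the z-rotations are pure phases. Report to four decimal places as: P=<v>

P=0.1995

Split into d^2_{-1,1}(β=1.6613) × two z-phases.
Half-angle: c=0.674396, s=0.738370. N=√(1·6·6·1)=6.000000
k: max(0,(1)−(-1))=2 … min(2+(1),2−(-1))=3
  k=2: (−1)^0·6.0000/(2)·0.6744^2·0.7384^2 = +0.743874
  k=3: (−1)^1·6.0000/(6)·0.6744^0·0.7384^4 = -0.297232
d^2_{-1,1}(1.6613) = +0.743874 -0.297232 = +0.446641
|D^2_{-1,1}|² = |d^2_{-1,1}(β)|² = (+0.446641)² = 0.199488 (the z-rotation phases have unit modulus)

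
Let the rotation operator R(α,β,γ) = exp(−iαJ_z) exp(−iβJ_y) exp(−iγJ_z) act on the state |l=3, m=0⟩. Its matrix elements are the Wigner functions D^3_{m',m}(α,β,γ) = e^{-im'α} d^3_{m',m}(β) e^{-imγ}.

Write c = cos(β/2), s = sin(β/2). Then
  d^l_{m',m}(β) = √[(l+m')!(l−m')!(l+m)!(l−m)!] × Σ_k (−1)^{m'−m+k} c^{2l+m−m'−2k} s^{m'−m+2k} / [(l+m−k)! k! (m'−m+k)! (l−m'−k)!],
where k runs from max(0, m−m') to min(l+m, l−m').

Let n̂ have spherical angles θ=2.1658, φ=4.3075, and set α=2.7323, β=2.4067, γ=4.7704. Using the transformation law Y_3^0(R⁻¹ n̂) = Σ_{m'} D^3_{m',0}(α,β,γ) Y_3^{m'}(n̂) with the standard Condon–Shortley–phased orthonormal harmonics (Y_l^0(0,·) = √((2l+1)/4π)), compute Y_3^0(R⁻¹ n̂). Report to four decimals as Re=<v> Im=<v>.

Re=-0.3310 Im=0.0000

Need the full column D^3_{m',0} for m'=−3..3 at α=2.7323, β=2.4067, γ=4.7704.
cos(β/2)=0.359233, sin(β/2)=0.933248
d^3_{-3,0}: single k=3 term ⇒ +0.168514;  D = -0.056661+0.158703i
d^3_{-2,0}: k∈[2..3] ⇒ +0.079444 -0.536169 = -0.456725;  D = -0.312060+0.333492i
d^3_{-1,0}: k∈[1..3] ⇒ +0.019341 -0.391591 +0.880952 = +0.508701;  D = -0.466684+0.202443i
d^3_{0,0}: k∈[0..3] ⇒ +0.002149 -0.130540 +0.881016 -0.660666 = +0.091959;  D = +0.091959+0.000000i
d^3_{1,0}: k∈[0..2] ⇒ -0.019341 +0.391591 -0.880952 = -0.508701;  D = +0.466684+0.202443i
d^3_{2,0}: k∈[0..1] ⇒ +0.079444 -0.536169 = -0.456725;  D = -0.312060-0.333492i
d^3_{3,0}: single k=0 term ⇒ -0.168514;  D = +0.056661+0.158703i
Y_3^{m'}(θ=2.1658,φ=4.3075) and Σ D·Y over m':
  (-0.0567+0.1587i)·(+0.2221-0.0826i)  (-0.3121+0.3335i)·(+0.2709+0.2845i)  (-0.4667+0.2024i)·(-0.0602+0.1404i)  (+0.0920+0.0000i)·(+0.2989+0.0000i)  (+0.4667+0.2024i)·(+0.0602+0.1404i)  (-0.3121-0.3335i)·(+0.2709-0.2845i)  (+0.0567+0.1587i)·(-0.2221-0.0826i)
Y_3^0(R⁻¹ n̂) = -0.330989+0.000000i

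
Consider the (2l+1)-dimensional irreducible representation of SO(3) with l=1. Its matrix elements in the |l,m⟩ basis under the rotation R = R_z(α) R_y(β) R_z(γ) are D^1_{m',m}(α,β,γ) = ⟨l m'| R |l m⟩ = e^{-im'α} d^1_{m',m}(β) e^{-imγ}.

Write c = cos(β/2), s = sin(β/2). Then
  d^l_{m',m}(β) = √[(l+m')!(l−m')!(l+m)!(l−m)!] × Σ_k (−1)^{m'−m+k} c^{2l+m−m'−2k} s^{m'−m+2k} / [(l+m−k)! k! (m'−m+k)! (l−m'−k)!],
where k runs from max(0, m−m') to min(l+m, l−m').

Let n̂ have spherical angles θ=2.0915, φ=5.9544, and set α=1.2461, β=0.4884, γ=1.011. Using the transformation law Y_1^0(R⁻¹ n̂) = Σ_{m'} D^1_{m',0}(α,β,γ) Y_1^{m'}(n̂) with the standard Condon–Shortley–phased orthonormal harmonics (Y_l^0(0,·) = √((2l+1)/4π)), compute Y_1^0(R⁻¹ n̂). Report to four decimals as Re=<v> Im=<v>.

Need the full column D^1_{m',0} for m'=−1..1 at α=1.2461, β=0.4884, γ=1.011.
cos(β/2)=0.970331, sin(β/2)=0.241780
d^1_{-1,0}: single k=1 term ⇒ +0.331784;  D = +0.105846+0.314448i
d^1_{0,0}: k∈[0..1] ⇒ +0.941542 -0.058458 = +0.883085;  D = +0.883085+0.000000i
d^1_{1,0}: single k=0 term ⇒ -0.331784;  D = -0.105846+0.314448i
Y_1^{m'}(θ=2.0915,φ=5.9544) and Σ D·Y over m':
  (+0.1058+0.3144i)·(+0.2837+0.0968i)  (+0.8831+0.0000i)·(-0.2431+0.0000i)  (-0.1058+0.3144i)·(-0.2837+0.0968i)
Y_1^0(R⁻¹ n̂) = -0.215469+0.000000i

Re=-0.2155 Im=0.0000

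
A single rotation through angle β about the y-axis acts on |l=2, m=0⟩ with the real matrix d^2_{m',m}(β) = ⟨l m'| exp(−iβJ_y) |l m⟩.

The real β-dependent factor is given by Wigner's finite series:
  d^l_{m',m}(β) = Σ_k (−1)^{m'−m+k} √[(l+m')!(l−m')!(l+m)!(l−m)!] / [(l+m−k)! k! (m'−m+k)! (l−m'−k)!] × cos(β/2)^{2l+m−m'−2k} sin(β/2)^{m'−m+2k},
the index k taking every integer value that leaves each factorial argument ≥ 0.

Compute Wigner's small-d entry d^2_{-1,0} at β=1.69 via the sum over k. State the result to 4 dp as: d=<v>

d=-0.1446

d^2_{-1,0}(β=1.69) via Wigner's sum:
c=cos(1.69/2)=0.663731, s=sin(1.69/2)=0.747971; N=√[1·6·2·2]=4.898979
Admissible k: 1..2 (factorial args all ≥0)
  k=1: (−1)^0·4.8990/(2)·0.6637^3·0.7480^1 = +0.535719
  k=2: (−1)^1·4.8990/(2)·0.6637^1·0.7480^3 = -0.680334
d^2_{-1,0}(1.69) = +0.535719 -0.680334 = -0.144615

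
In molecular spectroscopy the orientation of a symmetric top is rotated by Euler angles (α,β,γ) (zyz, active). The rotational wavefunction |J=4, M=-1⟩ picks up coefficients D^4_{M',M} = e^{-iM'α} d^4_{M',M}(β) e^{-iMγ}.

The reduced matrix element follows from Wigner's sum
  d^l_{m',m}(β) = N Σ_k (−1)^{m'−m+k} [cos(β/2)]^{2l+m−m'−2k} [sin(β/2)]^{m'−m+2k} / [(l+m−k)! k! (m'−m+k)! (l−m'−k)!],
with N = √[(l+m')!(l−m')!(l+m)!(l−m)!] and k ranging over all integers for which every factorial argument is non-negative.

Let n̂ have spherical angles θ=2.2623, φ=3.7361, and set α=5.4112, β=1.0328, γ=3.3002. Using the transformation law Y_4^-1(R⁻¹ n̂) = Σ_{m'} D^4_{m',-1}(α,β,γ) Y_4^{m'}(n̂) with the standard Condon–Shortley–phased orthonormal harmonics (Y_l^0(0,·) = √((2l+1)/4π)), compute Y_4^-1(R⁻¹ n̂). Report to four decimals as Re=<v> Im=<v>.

Re=-0.1351 Im=-0.2981

Need the full column D^4_{m',-1} for m'=−4..4 at α=5.4112, β=1.0328, γ=3.3002.
cos(β/2)=0.869602, sin(β/2)=0.493753
d^4_{-4,-1}: single k=3 term ⇒ +0.447946;  D = +0.440075-0.083605i
d^4_{-3,-1}: k∈[2..3] ⇒ +0.836784 -0.449614 = +0.387170;  D = +0.300017+0.244725i
d^4_{-2,-1}: k∈[1..3] ⇒ +0.787754 -1.269809 +0.272913 = -0.209141;  D = -0.003046-0.209119i
d^4_{-1,-1}: k∈[0..3] ⇒ +0.327013 -1.581374 +1.019629 -0.109572 = -0.344303;  D = +0.260347-0.225309i
d^4_{0,-1}: k∈[0..3] ⇒ -0.830366 +1.606195 -0.517817 +0.027823 = +0.285836;  D = -0.282248-0.045146i
d^4_{1,-1}: k∈[0..3] ⇒ +1.054249 -1.019629 +0.164358 -0.003532 = +0.195445;  D = -0.100520-0.167615i
d^4_{2,-1}: k∈[0..2] ⇒ -0.846539 +0.409370 -0.026395 = -0.463564;  D = -0.150996+0.438283i
d^4_{3,-1}: k∈[0..1] ⇒ +0.449614 -0.086970 = +0.362644;  D = +0.338491-0.130133i
d^4_{4,-1}: single k=0 term ⇒ -0.144412;  D = -0.126389-0.069862i
Y_4^{m'}(θ=2.2623,φ=3.7361) and Σ D·Y over m':
  (+0.4401-0.0836i)·(-0.1125-0.1077i)  (+0.3000+0.2447i)·(-0.0770-0.3566i)  (-0.0030-0.2091i)·(+0.1366-0.3401i)  (+0.2603-0.2253i)·(-0.0295+0.0200i)  (-0.2822-0.0451i)·(-0.3609+0.0000i)  (-0.1005-0.1676i)·(+0.0295+0.0200i)  (-0.1510+0.4383i)·(+0.1366+0.3401i)  (+0.3385-0.1301i)·(+0.0770-0.3566i)  (-0.1264-0.0699i)·(-0.1125+0.1077i)
Y_4^-1(R⁻¹ n̂) = -0.135144-0.298149i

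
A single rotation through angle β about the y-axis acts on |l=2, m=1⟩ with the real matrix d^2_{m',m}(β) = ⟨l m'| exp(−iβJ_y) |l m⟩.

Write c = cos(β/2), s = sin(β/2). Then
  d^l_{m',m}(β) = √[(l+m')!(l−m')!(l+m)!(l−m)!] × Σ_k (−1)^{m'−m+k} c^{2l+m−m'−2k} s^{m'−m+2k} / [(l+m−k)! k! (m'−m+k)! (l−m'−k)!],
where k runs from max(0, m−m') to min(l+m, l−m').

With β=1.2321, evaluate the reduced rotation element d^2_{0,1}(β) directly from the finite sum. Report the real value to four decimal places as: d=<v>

d^2_{0,1}(β=1.2321) via Wigner's sum:
c=cos(1.2321/2)=0.816167, s=sin(1.2321/2)=0.577816; N=√[2·2·6·1]=4.898979
Admissible k: 1..2 (factorial args all ≥0)
  k=1: (−1)^0·4.8990/(2)·0.8162^3·0.5778^1 = +0.769489
  k=2: (−1)^1·4.8990/(2)·0.8162^1·0.5778^3 = -0.385676
d^2_{0,1}(1.2321) = +0.769489 -0.385676 = +0.383813

d=0.3838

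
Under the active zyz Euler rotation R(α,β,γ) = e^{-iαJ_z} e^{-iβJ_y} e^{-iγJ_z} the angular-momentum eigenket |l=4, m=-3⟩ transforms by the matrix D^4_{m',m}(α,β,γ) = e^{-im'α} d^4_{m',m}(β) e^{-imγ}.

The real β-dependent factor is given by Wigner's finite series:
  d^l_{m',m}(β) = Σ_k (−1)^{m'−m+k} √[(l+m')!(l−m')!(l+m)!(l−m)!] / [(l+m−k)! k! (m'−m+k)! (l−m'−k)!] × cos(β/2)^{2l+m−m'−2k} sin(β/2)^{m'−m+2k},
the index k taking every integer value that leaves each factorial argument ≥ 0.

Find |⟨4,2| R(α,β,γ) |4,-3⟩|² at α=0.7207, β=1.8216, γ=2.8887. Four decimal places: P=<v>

First d^4_{2,-3}(β=1.8216), then the phase factors e^{-i(2)α} and e^{-i(-3)γ}:
With c≡cos(β/2)=0.613114 and s≡sin(β/2)=0.789994, N=[720·2·1·5040]^{1/2}=2693.993318
Admissible k: 0..1 (factorial args all ≥0)
  k=0: (−1)^5·2693.9933/(240)·0.6131^3·0.7900^5 = -0.796029
  k=1: (−1)^6·2693.9933/(720)·0.6131^1·0.7900^7 = +0.440528
d^4_{2,-3}(1.8216) = -0.796029 +0.440528 = -0.355501
|D^4_{2,-3}|² = |d^4_{2,-3}(β)|² = (-0.355501)² = 0.126381 (the z-rotation phases have unit modulus)

P=0.1264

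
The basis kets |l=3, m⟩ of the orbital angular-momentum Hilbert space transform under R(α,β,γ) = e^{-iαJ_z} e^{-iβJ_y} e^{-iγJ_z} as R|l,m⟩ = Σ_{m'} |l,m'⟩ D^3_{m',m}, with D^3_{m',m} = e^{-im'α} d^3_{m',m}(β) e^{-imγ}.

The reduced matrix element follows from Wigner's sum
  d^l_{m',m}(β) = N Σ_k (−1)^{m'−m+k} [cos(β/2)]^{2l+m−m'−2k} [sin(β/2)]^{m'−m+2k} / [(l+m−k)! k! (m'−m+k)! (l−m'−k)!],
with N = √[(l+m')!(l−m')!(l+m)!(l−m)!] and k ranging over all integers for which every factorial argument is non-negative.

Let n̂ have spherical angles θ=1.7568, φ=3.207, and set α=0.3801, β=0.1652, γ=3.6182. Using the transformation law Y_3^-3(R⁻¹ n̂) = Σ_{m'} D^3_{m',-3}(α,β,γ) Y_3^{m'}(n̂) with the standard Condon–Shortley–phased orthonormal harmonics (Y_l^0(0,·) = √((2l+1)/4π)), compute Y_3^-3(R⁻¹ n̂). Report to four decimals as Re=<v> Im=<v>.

Re=-0.2609 Im=0.2312

Need the full column D^3_{m',-3} for m'=−3..3 at α=0.3801, β=0.1652, γ=3.6182.
cos(β/2)=0.996591, sin(β/2)=0.082506
d^3_{-3,-3}: single k=0 term ⇒ +0.979717;  D = +0.824046-0.529899i
d^3_{-2,-3}: single k=0 term ⇒ -0.198676;  D = -0.115313+0.161788i
d^3_{-1,-3}: single k=0 term ⇒ +0.026007;  D = +0.006160-0.025267i
d^3_{0,-3}: single k=0 term ⇒ -0.002486;  D = +0.000349+0.002461i
d^3_{1,-3}: single k=0 term ⇒ +0.000178;  D = -0.000089-0.000155i
d^3_{2,-3}: single k=0 term ⇒ -0.000009;  D = +0.000007+0.000006i
d^3_{3,-3}: single k=0 term ⇒ +0.000000;  D = -0.000000-0.000000i
Y_3^{m'}(θ=1.7568,φ=3.207) and Σ D·Y over m':
  (+0.8240-0.5299i)·(-0.3884+0.0772i)  (-0.1153+0.1618i)·(-0.1810+0.0238i)  (+0.0062-0.0253i)·(+0.2627-0.0172i)  (+0.0003+0.0025i)·(+0.1952+0.0000i)  (-0.0001-0.0002i)·(-0.2627-0.0172i)  (+0.0000+0.0000i)·(-0.1810-0.0238i)  (-0.0000-0.0000i)·(+0.3884+0.0772i)
Y_3^-3(R⁻¹ n̂) = -0.260864+0.231189i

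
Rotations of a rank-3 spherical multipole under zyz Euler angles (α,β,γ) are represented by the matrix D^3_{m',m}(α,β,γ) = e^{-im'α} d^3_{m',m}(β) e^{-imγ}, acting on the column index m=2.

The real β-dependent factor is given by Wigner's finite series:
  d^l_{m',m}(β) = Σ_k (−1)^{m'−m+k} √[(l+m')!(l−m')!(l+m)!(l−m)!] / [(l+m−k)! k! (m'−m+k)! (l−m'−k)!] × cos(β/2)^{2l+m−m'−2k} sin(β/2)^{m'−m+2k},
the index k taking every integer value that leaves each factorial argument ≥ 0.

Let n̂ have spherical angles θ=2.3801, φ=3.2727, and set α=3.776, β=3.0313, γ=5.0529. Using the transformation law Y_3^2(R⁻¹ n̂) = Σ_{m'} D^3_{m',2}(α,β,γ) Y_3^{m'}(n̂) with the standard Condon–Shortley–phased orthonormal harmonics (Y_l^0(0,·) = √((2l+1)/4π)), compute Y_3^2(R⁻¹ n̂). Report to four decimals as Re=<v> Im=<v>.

Need the full column D^3_{m',2} for m'=−3..3 at α=3.776, β=3.0313, γ=5.0529.
cos(β/2)=0.055118, sin(β/2)=0.998480
d^3_{-3,2}: single k=5 term ⇒ +0.133989;  D = +0.045768+0.125930i
d^3_{-2,2}: k∈[4..5] ⇒ +0.015098 -0.990914 = -0.975816;  D = +0.812041+0.541115i
d^3_{-1,2}: k∈[3..4] ⇒ +0.001054 -0.172979 = -0.171925;  D = -0.171738+0.008011i
d^3_{0,2}: k∈[2..3] ⇒ +0.000050 -0.016539 = -0.016489;  D = +0.012811-0.010381i
d^3_{1,2}: k∈[1..2] ⇒ +0.000002 -0.001054 = -0.001053;  D = -0.000266+0.001018i
d^3_{2,2}: k∈[0..1] ⇒ +0.000000 -0.000046 = -0.000046;  D = -0.000017-0.000043i
d^3_{3,2}: single k=0 term ⇒ -0.000001;  D = +0.000001+0.000001i
Y_3^{m'}(θ=2.3801,φ=3.2727) and Σ D·Y over m':
  (+0.0458+0.1259i)·(-0.1266+0.0525i)  (+0.8120+0.5411i)·(-0.3401+0.0913i)  (-0.1717+0.0080i)·(-0.3580+0.0472i)  (+0.0128-0.0104i)·(+0.1028+0.0000i)  (-0.0003+0.0010i)·(+0.3580+0.0472i)  (-0.0000-0.0000i)·(-0.3401-0.0913i)  (+0.0000+0.0000i)·(+0.1266+0.0525i)
Y_3^2(R⁻¹ n̂) = -0.275735-0.135137i

Re=-0.2757 Im=-0.1351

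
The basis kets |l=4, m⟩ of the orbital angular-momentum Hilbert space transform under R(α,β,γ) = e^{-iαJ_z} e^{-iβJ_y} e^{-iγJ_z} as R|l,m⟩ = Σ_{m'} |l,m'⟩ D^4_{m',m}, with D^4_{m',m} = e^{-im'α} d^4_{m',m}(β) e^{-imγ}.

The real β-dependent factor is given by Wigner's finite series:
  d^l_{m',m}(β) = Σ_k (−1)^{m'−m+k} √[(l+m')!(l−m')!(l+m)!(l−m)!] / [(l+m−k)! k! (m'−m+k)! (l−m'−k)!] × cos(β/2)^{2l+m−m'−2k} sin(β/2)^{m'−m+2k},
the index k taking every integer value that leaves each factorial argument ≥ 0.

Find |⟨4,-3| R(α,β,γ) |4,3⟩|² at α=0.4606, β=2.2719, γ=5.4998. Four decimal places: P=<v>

P=0.0546

D^4_{-3,3}(0.4606,2.2719,5.4998) = e^{-i·-3·0.4606}·d^4_{-3,3}(2.2719)·e^{-i·3·5.4998}. Compute d first:
Half-angle: c=0.421271, s=0.906935. N=√(1·5040·5040·1)=5040.000000
The bounds max(0,m−m')=6 and min(l+m,l−m')=7 give 2 terms
  k=6: (−1)^0·5040.0000/(720)·0.4213^2·0.9069^6 = +0.691318
  k=7: (−1)^1·5040.0000/(5040)·0.4213^0·0.9069^8 = -0.457729
d^4_{-3,3}(2.2719) = +0.691318 -0.457729 = +0.233589
|D^4_{-3,3}|² = |d^4_{-3,3}(β)|² = (+0.233589)² = 0.054564 (the z-rotation phases have unit modulus)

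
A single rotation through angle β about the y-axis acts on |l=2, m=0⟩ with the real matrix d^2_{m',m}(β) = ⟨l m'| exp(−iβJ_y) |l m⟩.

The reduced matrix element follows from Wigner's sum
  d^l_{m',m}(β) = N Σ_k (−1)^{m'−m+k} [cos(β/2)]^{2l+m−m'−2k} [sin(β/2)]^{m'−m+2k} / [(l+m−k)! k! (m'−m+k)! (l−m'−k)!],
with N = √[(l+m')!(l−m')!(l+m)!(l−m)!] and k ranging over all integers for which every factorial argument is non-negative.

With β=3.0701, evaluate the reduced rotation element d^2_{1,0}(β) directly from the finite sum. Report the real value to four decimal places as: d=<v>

d^2_{1,0}(β=3.0701) via Wigner's sum:
With c≡cos(β/2)=0.035739 and s≡sin(β/2)=0.999361, N=[6·1·2·2]^{1/2}=4.898979
The bounds max(0,m−m')=0 and min(l+m,l−m')=1 give 2 terms
  k=0: (−1)^1·4.8990/(2)·0.0357^3·0.9994^1 = -0.000112
  k=1: (−1)^2·4.8990/(2)·0.0357^1·0.9994^3 = +0.087374
d^2_{1,0}(3.0701) = -0.000112 +0.087374 = +0.087262

d=0.0873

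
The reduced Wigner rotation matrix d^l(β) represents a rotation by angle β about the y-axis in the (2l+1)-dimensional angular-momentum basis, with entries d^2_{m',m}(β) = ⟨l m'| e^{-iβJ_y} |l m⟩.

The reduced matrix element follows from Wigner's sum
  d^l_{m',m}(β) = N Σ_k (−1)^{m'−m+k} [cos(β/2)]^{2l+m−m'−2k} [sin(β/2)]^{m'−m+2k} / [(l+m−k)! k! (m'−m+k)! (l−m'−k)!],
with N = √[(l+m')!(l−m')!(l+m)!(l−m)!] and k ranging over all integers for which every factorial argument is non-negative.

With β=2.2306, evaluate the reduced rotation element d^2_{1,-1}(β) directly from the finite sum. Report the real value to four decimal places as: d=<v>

d=-0.1822

d^2_{1,-1}(β=2.2306) via Wigner's sum:
c=cos(2.2306/2)=0.439908, s=sin(2.2306/2)=0.898043; N=√[6·1·1·6]=6.000000
The bounds max(0,m−m')=0 and min(l+m,l−m')=1 give 2 terms
  k=0: (−1)^2·6.0000/(2)·0.4399^2·0.8980^2 = +0.468208
  k=1: (−1)^3·6.0000/(6)·0.4399^0·0.8980^4 = -0.650411
d^2_{1,-1}(2.2306) = +0.468208 -0.650411 = -0.182203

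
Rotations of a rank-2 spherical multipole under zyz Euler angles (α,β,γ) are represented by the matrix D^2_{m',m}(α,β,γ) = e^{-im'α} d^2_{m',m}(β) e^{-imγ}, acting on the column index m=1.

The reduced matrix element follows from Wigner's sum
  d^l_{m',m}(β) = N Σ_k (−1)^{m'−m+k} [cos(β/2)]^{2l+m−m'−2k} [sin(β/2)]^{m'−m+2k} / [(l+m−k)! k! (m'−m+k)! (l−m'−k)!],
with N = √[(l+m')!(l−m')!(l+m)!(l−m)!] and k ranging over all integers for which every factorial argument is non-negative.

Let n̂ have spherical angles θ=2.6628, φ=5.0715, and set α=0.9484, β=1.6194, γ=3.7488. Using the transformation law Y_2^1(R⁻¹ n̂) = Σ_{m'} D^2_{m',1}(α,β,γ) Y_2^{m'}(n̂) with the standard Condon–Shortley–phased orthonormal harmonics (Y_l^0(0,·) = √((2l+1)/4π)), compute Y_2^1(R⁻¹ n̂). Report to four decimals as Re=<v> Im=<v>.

Re=-0.0854 Im=0.1359

Need the full column D^2_{m',1} for m'=−2..2 at α=0.9484, β=1.6194, γ=3.7488.
cos(β/2)=0.689716, sin(β/2)=0.724080
d^2_{-2,1}: single k=3 term ⇒ +0.523673;  D = -0.145326-0.503104i
d^2_{-1,1}: k∈[2..3] ⇒ +0.748230 -0.274882 = +0.473347;  D = -0.446062-0.158387i
d^2_{0,1}: k∈[1..2] ⇒ +0.581933 -0.641366 = -0.059433;  D = +0.048809-0.033911i
d^2_{1,1}: k∈[0..1] ⇒ +0.226298 -0.748230 = -0.521932;  D = +0.007927-0.521872i
d^2_{2,1}: single k=0 term ⇒ -0.475146;  D = -0.381797-0.282834i
Y_2^{m'}(θ=2.6628,φ=5.0715) and Σ D·Y over m':
  (-0.1453-0.5031i)·(-0.0617+0.0540i)  (-0.4461-0.1584i)·(-0.1110-0.2957i)  (+0.0488-0.0339i)·(+0.4300+0.0000i)  (+0.0079-0.5219i)·(+0.1110-0.2957i)  (-0.3818-0.2828i)·(-0.0617-0.0540i)
Y_2^1(R⁻¹ n̂) = -0.085370+0.135920i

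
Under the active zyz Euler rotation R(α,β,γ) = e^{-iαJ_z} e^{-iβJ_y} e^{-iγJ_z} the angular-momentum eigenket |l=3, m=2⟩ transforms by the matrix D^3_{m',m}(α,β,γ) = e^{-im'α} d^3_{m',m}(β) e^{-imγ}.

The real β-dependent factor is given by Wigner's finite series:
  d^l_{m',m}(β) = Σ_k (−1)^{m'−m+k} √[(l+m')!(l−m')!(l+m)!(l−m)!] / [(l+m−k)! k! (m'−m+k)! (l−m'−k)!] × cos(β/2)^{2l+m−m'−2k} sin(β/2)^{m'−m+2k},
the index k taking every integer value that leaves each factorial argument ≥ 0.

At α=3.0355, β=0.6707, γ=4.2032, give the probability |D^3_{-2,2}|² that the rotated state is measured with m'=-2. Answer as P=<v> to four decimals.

Split into d^3_{-2,2}(β=0.6707) × two z-phases.
Half-angle: c=0.944295, s=0.329100. N=√(1·120·120·1)=120.000000
The bounds max(0,m−m')=4 and min(l+m,l−m')=5 give 2 terms
  k=4: (−1)^0·120.0000/(24)·0.9443^2·0.3291^4 = +0.052299
  k=5: (−1)^1·120.0000/(120)·0.9443^0·0.3291^6 = -0.001270
d^3_{-2,2}(0.6707) = +0.052299 -0.001270 = +0.051029
|D^3_{-2,2}|² = |d^3_{-2,2}(β)|² = (+0.051029)² = 0.002604 (the z-rotation phases have unit modulus)

P=0.0026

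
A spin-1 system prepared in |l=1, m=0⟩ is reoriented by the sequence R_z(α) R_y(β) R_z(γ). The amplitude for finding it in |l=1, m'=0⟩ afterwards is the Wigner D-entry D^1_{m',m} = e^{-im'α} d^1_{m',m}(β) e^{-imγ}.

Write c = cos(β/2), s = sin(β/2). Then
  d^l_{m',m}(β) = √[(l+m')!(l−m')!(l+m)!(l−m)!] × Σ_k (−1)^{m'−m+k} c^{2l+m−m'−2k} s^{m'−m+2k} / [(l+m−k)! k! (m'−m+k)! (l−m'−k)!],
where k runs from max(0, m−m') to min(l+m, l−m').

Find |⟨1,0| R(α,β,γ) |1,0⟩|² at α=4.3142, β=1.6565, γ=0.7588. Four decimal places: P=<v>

P=0.0073

Split into d^1_{0,0}(β=1.6565) × two z-phases.
With c≡cos(β/2)=0.676166 and s≡sin(β/2)=0.736749, N=[1·1·1·1]^{1/2}=1.000000
Admissible k: 0..1 (factorial args all ≥0)
  k=0: (−1)^0·1.0000/(1)·0.6762^2·0.7367^0 = +0.457201
  k=1: (−1)^1·1.0000/(1)·0.6762^0·0.7367^2 = -0.542799
d^1_{0,0}(1.6565) = +0.457201 -0.542799 = -0.085599
|D^1_{0,0}|² = |d^1_{0,0}(β)|² = (-0.085599)² = 0.007327 (the z-rotation phases have unit modulus)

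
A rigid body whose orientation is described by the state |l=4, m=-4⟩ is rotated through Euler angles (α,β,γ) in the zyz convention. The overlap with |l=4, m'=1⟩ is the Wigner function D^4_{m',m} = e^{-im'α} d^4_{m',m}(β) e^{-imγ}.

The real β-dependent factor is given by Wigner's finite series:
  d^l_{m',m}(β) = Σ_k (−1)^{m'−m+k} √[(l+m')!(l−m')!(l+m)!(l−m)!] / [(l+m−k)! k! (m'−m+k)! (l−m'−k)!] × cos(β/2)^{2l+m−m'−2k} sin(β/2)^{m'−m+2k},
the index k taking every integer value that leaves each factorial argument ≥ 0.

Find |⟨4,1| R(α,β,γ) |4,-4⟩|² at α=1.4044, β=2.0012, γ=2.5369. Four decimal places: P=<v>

Split into d^4_{1,-4}(β=2.0012) × two z-phases.
Half-angle: c=0.539797, s=0.841795. N=√(120·6·1·40320)=5387.986637
k∈{0} keeps every argument non-negative
  k=0: (−1)^5·5387.9866/(720)·0.5398^3·0.8418^5 = -0.497528
d^4_{1,-4}(2.0012) = -0.497528
|D^4_{1,-4}|² = |d^4_{1,-4}(β)|² = (-0.497528)² = 0.247535 (the z-rotation phases have unit modulus)

P=0.2475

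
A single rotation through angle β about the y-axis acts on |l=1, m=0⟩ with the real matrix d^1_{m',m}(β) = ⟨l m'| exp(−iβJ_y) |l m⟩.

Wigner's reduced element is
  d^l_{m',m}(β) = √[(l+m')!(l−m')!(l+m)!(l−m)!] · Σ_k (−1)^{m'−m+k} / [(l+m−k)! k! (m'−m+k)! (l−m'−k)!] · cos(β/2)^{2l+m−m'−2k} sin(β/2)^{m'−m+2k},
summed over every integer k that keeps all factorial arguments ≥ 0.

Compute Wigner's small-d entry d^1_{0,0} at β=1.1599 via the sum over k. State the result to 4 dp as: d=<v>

d=0.3994

d^1_{0,0}(β=1.1599) via Wigner's sum:
c=cos(1.1599/2)=0.836490, s=sin(1.1599/2)=0.547982; N=√[1·1·1·1]=1.000000
Admissible k: 0..1 (factorial args all ≥0)
  k=0: (−1)^0·1.0000/(1)·0.8365^2·0.5480^0 = +0.699716
  k=1: (−1)^1·1.0000/(1)·0.8365^0·0.5480^2 = -0.300284
d^1_{0,0}(1.1599) = +0.699716 -0.300284 = +0.399431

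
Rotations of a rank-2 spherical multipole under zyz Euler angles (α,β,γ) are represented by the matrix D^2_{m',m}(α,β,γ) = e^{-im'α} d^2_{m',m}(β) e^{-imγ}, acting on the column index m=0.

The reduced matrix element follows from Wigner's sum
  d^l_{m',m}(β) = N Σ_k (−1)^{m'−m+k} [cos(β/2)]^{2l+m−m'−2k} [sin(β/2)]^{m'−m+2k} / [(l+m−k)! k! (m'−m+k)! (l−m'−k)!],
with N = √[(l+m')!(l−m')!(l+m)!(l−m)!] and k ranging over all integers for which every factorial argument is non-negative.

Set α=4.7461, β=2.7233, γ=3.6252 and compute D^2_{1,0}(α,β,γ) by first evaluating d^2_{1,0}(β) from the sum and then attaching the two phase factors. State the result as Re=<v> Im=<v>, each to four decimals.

Re=0.0153 Im=0.4543

Split into d^2_{1,0}(β=2.7233) × two z-phases.
With c≡cos(β/2)=0.207625 and s≡sin(β/2)=0.978209, N=[6·1·2·2]^{1/2}=4.898979
Admissible k: 0..1 (factorial args all ≥0)
  k=0: (−1)^1·4.8990/(2)·0.2076^3·0.9782^1 = -0.021446
  k=1: (−1)^2·4.8990/(2)·0.2076^1·0.9782^3 = +0.476047
d^2_{1,0}(2.7233) = -0.021446 +0.476047 = +0.454601
Phases: e^{-i·(1)·4.7461}=+0.033705+0.999432i, e^{-i·(0)·3.6252}=+1.000000+0.000000i ⇒ D=+0.015322+0.454342i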